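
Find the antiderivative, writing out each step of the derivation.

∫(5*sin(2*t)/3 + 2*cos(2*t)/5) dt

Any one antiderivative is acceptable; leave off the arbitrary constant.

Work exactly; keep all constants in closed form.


Step 1. Rewrite: now ∫(5*sin(2*t)/3) dt + ∫(2*cos(2*t)/5) dt.
Step 2. Evaluate the standard form: now sin(2*t)/5 + ∫(5*sin(2*t)/3) dt.
Step 3. Evaluate the standard form: now sin(2*t)/5 - 5*cos(2*t)/6.
Answer: sin(2*t)/5 - 5*cos(2*t)/6.


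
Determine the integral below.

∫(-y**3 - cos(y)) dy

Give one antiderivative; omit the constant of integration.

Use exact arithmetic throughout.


Answer: -y**4/4 - sin(y).


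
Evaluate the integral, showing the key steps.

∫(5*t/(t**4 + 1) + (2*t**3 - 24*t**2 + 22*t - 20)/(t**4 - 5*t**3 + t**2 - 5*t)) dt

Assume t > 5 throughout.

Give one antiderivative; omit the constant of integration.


Step 1. Rewrite: now ∫(5*t/(t**4 + 1)) dt + ∫((2*t**3 - 24*t**2 + 22*t - 20)/(t**4 - 5*t**3 + t**2 - 5*t)) dt.
Step 2. Decompose ∫((2*t**3 - 24*t**2 + 22*t - 20)/(t**4 - 5*t**3 + t**2 - 5*t)) dt by partial fractions, (2*t**3 - 24*t**2 + 22*t - 20)/(t**4 - 5*t**3 + t**2 - 5*t) = -4/(t**2 + 1) - 2/(t - 5) + 4/t: now ∫(4/t) dt + ∫(5*t/(t**4 + 1)) dt + ∫(-2/(t - 5)) dt + ∫(-4/(t**2 + 1)) dt.
Step 3. Evaluate the standard form [assuming t > 0]: now 4*log(t) + ∫(5*t/(t**4 + 1)) dt + ∫(-2/(t - 5)) dt + ∫(-4/(t**2 + 1)) dt.
Step 4. Evaluate the standard form [assuming t > 5]: now 4*log(t) - 2*log(t - 5) + ∫(5*t/(t**4 + 1)) dt + ∫(-4/(t**2 + 1)) dt.
Step 5. Evaluate the standard form: now 4*log(t) - 2*log(t - 5) - 4*atan(t) + ∫(5*t/(t**4 + 1)) dt.
Step 6. Substitute u = t**2, turning ∫(5*t/(t**4 + 1)) dt into ∫(5/(2*(u**2 + 1))) du: now 4*log(t) - 2*log(t - 5) - 4*atan(t) + ∫(5/(2*(u**2 + 1))) du.
Step 7. Evaluate the standard form: now 4*log(t) - 2*log(t - 5) - 4*atan(t) + 5*atan(u)/2.
Step 8. Substitute back u = t**2: now 4*log(t) - 2*log(t - 5) - 4*atan(t) + 5*atan(t**2)/2.
Answer: 4*log(t) - 2*log(t - 5) - 4*atan(t) + 5*atan(t**2)/2.


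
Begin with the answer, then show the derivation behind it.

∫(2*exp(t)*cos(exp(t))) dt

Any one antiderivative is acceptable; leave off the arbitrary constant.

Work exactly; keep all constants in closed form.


The answer is 2*sin(exp(t)).
Step 1. Substitute u = exp(t), turning ∫(2*exp(t)*cos(exp(t))) dt into ∫(2*cos(u)) du: now ∫(2*cos(u)) du.
Step 2. Evaluate the standard form: now 2*sin(u).
Step 3. Substitute back u = exp(t): now 2*sin(exp(t)).
Answer: 2*sin(exp(t)).


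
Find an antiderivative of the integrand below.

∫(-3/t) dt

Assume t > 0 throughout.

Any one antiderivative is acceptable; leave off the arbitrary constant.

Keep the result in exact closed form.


Answer: -3*log(t).


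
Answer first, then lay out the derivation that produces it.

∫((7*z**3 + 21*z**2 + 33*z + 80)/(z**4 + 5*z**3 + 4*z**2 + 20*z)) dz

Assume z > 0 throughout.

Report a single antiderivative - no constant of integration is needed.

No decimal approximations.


The answer is 4*log(z) + 3*log(z + 5) + atan(z/2)/2.
Step 1. Decompose ∫((7*z**3 + 21*z**2 + 33*z + 80)/(z**4 + 5*z**3 + 4*z**2 + 20*z)) dz by partial fractions, (7*z**3 + 21*z**2 + 33*z + 80)/(z**4 + 5*z**3 + 4*z**2 + 20*z) = 1/(z**2 + 4) + 3/(z + 5) + 4/z: now ∫(4/z) dz + ∫(3/(z + 5)) dz + ∫(1/(z**2 + 4)) dz.
Step 2. Evaluate the standard form [assuming z > -5]: now 3*log(z + 5) + ∫(4/z) dz + ∫(1/(z**2 + 4)) dz.
Step 3. Evaluate the standard form [assuming z > 0]: now 4*log(z) + 3*log(z + 5) + ∫(1/(z**2 + 4)) dz.
Step 4. Evaluate the standard form: now 4*log(z) + 3*log(z + 5) + atan(z/2)/2.
Answer: 4*log(z) + 3*log(z + 5) + atan(z/2)/2.


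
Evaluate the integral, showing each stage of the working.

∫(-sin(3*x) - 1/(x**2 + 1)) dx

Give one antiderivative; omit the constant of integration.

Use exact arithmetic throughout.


Step 1. Rewrite: now ∫(-1/(x**2 + 1)) dx + ∫(-sin(3*x)) dx.
Step 2. Evaluate the standard form: now cos(3*x)/3 + ∫(-1/(x**2 + 1)) dx.
Step 3. Evaluate the standard form: now cos(3*x)/3 - atan(x).
Answer: cos(3*x)/3 - atan(x).


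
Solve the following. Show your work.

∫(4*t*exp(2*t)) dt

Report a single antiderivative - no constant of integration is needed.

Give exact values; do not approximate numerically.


Step 1. Integrate ∫(4*t*exp(2*t)) dt by parts with u = t, dv = (4*exp(2*t)) dt, so v = 2*exp(2*t): now 2*t*exp(2*t) + ∫(-2*exp(2*t)) dt.
Step 2. Evaluate the standard form: now 2*t*exp(2*t) - exp(2*t).
Answer: 2*t*exp(2*t) - exp(2*t).


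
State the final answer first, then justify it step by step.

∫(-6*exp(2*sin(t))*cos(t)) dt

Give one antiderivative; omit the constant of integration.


The answer is -3*exp(2*sin(t)).
Step 1. Substitute u = sin(t), turning ∫(-6*exp(2*sin(t))*cos(t)) dt into ∫(-6*exp(2*u)) du: now ∫(-6*exp(2*u)) du.
Step 2. Evaluate the standard form: now -3*exp(2*u).
Step 3. Substitute back u = sin(t): now -3*exp(2*sin(t)).
Answer: -3*exp(2*sin(t)).


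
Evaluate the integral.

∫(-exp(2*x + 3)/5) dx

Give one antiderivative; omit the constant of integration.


Answer: -exp(2*x + 3)/10.


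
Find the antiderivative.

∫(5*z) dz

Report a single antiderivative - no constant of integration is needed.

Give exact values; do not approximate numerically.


Answer: 5*z**2/2.


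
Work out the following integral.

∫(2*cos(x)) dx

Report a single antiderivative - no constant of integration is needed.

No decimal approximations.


Answer: 2*sin(x).


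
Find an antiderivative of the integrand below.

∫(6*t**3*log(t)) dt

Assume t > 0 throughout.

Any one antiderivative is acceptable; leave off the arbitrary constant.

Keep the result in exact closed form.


Answer: 3*t**4*log(t)/2 - 3*t**4/8.


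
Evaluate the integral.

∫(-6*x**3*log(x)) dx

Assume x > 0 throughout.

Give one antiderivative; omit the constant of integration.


Answer: -3*x**4*log(x)/2 + 3*x**4/8.


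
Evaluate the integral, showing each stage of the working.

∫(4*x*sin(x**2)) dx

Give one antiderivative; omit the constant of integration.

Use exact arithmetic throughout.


Step 1. Substitute u = x**2, turning ∫(4*x*sin(x**2)) dx into ∫(2*sin(u)) du: now ∫(2*sin(u)) du.
Step 2. Evaluate the standard form: now -2*cos(u).
Step 3. Substitute back u = x**2: now -2*cos(x**2).
Answer: -2*cos(x**2).


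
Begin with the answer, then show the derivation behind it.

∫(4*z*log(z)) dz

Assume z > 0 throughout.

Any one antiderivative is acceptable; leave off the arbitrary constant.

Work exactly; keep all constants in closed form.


The answer is 2*z**2*log(z) - z**2.
Step 1. Integrate ∫(4*z*log(z)) dz by parts with u = log(z), dv = (4*z) dz, so v = 2*z**2 [assuming z > 0]: now 2*z**2*log(z) + ∫(-2*z) dz.
Step 2. Evaluate the standard form: now 2*z**2*log(z) - z**2.
Answer: 2*z**2*log(z) - z**2.


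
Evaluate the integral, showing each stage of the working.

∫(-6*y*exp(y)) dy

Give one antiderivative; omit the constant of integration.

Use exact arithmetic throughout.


Step 1. Integrate ∫(-6*y*exp(y)) dy by parts with u = y, dv = (-6*exp(y)) dy, so v = -6*exp(y): now -6*y*exp(y) + ∫(6*exp(y)) dy.
Step 2. Evaluate the standard form: now -6*y*exp(y) + 6*exp(y).
Answer: -6*y*exp(y) + 6*exp(y).


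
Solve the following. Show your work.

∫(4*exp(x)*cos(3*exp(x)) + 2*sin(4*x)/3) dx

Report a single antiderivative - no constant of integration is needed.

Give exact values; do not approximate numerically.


Step 1. Rewrite: now ∫(4*exp(x)*cos(3*exp(x))) dx + ∫(2*sin(4*x)/3) dx.
Step 2. Substitute u = exp(x), turning ∫(4*exp(x)*cos(3*exp(x))) dx into ∫(4*cos(3*u)) du: now ∫(2*sin(4*x)/3) dx + ∫(4*cos(3*u)) du.
Step 3. Evaluate the standard form: now 4*sin(3*u)/3 + ∫(2*sin(4*x)/3) dx.
Step 4. Substitute back u = exp(x): now 4*sin(3*exp(x))/3 + ∫(2*sin(4*x)/3) dx.
Step 5. Evaluate the standard form: now 4*sin(3*exp(x))/3 - cos(4*x)/6.
Answer: 4*sin(3*exp(x))/3 - cos(4*x)/6.


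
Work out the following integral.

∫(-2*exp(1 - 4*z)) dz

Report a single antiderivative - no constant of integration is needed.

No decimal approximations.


Answer: exp(1 - 4*z)/2.


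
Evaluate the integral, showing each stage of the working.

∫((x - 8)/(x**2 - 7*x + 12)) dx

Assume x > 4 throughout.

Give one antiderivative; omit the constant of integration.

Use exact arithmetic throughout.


Step 1. Decompose ∫((x - 8)/(x**2 - 7*x + 12)) dx by partial fractions, (x - 8)/(x**2 - 7*x + 12) = 5/(x - 3) - 4/(x - 4): now ∫(-4/(x - 4)) dx + ∫(5/(x - 3)) dx.
Step 2. Evaluate the standard form [assuming x > 3]: now 5*log(x - 3) + ∫(-4/(x - 4)) dx.
Step 3. Evaluate the standard form [assuming x > 4]: now -4*log(x - 4) + 5*log(x - 3).
Answer: -4*log(x - 4) + 5*log(x - 3).


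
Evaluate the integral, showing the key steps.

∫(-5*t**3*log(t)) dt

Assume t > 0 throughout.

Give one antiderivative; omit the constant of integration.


Step 1. Integrate ∫(-5*t**3*log(t)) dt by parts with u = log(t), dv = (-5*t**3) dt, so v = -5*t**4/4 [assuming t > 0]: now -5*t**4*log(t)/4 + ∫(5*t**3/4) dt.
Step 2. Evaluate the standard form: now -5*t**4*log(t)/4 + 5*t**4/16.
Answer: -5*t**4*log(t)/4 + 5*t**4/16.


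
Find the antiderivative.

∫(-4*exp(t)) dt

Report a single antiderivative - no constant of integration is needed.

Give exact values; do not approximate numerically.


Answer: -4*exp(t).


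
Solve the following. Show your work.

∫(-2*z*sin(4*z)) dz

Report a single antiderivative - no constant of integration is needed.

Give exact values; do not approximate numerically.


Step 1. Integrate ∫(-2*z*sin(4*z)) dz by parts with u = z, dv = (-2*sin(4*z)) dz, so v = cos(4*z)/2: now z*cos(4*z)/2 + ∫(-cos(4*z)/2) dz.
Step 2. Evaluate the standard form: now z*cos(4*z)/2 - sin(4*z)/8.
Answer: z*cos(4*z)/2 - sin(4*z)/8.


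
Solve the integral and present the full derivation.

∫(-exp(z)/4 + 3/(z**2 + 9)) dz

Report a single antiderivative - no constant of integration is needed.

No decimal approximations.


Step 1. Rewrite: now ∫(3/(z**2 + 9)) dz + ∫(-exp(z)/4) dz.
Step 2. Evaluate the standard form: now atan(z/3) + ∫(-exp(z)/4) dz.
Step 3. Evaluate the standard form: now -exp(z)/4 + atan(z/3).
Answer: -exp(z)/4 + atan(z/3).


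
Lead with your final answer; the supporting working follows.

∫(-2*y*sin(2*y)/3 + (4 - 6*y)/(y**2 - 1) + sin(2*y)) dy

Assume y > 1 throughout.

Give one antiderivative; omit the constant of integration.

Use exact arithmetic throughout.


The answer is y*cos(2*y)/3 - log(y - 1) - 5*log(y + 1) - sin(2*y)/6 - cos(2*y)/2.
Step 1. Rewrite: now ∫(-2*y*sin(2*y)/3) dy + ∫((4 - 6*y)/(y**2 - 1)) dy + ∫(sin(2*y)) dy.
Step 2. Integrate ∫(-2*y*sin(2*y)/3) dy by parts with u = y, dv = (-2*sin(2*y)/3) dy, so v = cos(2*y)/3: now y*cos(2*y)/3 + ∫((4 - 6*y)/(y**2 - 1)) dy + ∫(sin(2*y)) dy + ∫(-cos(2*y)/3) dy.
Step 3. Evaluate the standard form: now y*cos(2*y)/3 - sin(2*y)/6 + ∫((4 - 6*y)/(y**2 - 1)) dy + ∫(sin(2*y)) dy.
Step 4. Decompose ∫((4 - 6*y)/(y**2 - 1)) dy by partial fractions, (4 - 6*y)/(y**2 - 1) = -5/(y + 1) - 1/(y - 1): now y*cos(2*y)/3 - sin(2*y)/6 + ∫(-1/(y - 1)) dy + ∫(-5/(y + 1)) dy + ∫(sin(2*y)) dy.
Step 5. Evaluate the standard form [assuming y > 1]: now y*cos(2*y)/3 - log(y - 1) - sin(2*y)/6 + ∫(-5/(y + 1)) dy + ∫(sin(2*y)) dy.
Step 6. Evaluate the standard form [assuming y > -1]: now y*cos(2*y)/3 - log(y - 1) - 5*log(y + 1) - sin(2*y)/6 + ∫(sin(2*y)) dy.
Step 7. Evaluate the standard form: now y*cos(2*y)/3 - log(y - 1) - 5*log(y + 1) - sin(2*y)/6 - cos(2*y)/2.
Answer: y*cos(2*y)/3 - log(y - 1) - 5*log(y + 1) - sin(2*y)/6 - cos(2*y)/2.


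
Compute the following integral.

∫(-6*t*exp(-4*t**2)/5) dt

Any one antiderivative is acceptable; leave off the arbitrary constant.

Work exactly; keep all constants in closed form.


Answer: 3*exp(-4*t**2)/20.


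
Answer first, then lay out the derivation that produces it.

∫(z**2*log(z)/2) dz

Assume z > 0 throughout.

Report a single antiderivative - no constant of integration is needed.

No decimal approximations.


The answer is z**3*log(z)/6 - z**3/18.
Step 1. Integrate ∫(z**2*log(z)/2) dz by parts with u = log(z), dv = (z**2/2) dz, so v = z**3/6 [assuming z > 0]: now z**3*log(z)/6 + ∫(-z**2/6) dz.
Step 2. Evaluate the standard form: now z**3*log(z)/6 - z**3/18.
Answer: z**3*log(z)/6 - z**3/18.


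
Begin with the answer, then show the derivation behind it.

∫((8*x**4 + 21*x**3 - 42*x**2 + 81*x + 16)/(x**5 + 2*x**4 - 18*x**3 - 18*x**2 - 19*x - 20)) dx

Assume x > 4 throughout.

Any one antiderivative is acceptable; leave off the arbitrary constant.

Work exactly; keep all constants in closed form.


The answer is 4*log(x - 4) + 3*log(x + 1) + log(x + 5) - 3*atan(x).
Step 1. Decompose ∫((8*x**4 + 21*x**3 - 42*x**2 + 81*x + 16)/(x**5 + 2*x**4 - 18*x**3 - 18*x**2 - 19*x - 20)) dx by partial fractions, (8*x**4 + 21*x**3 - 42*x**2 + 81*x + 16)/(x**5 + 2*x**4 - 18*x**3 - 18*x**2 - 19*x - 20) = -3/(x**2 + 1) + 1/(x + 5) + 3/(x + 1) + 4/(x - 4): now ∫(4/(x - 4)) dx + ∫(3/(x + 1)) dx + ∫(1/(x + 5)) dx + ∫(-3/(x**2 + 1)) dx.
Step 2. Evaluate the standard form [assuming x > -1]: now 3*log(x + 1) + ∫(4/(x - 4)) dx + ∫(1/(x + 5)) dx + ∫(-3/(x**2 + 1)) dx.
Step 3. Evaluate the standard form [assuming x > -5]: now 3*log(x + 1) + log(x + 5) + ∫(4/(x - 4)) dx + ∫(-3/(x**2 + 1)) dx.
Step 4. Evaluate the standard form [assuming x > 4]: now 4*log(x - 4) + 3*log(x + 1) + log(x + 5) + ∫(-3/(x**2 + 1)) dx.
Step 5. Evaluate the standard form: now 4*log(x - 4) + 3*log(x + 1) + log(x + 5) - 3*atan(x).
Answer: 4*log(x - 4) + 3*log(x + 1) + log(x + 5) - 3*atan(x).


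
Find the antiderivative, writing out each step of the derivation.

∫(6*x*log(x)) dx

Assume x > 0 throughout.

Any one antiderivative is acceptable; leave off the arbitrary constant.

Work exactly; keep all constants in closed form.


Step 1. Integrate ∫(6*x*log(x)) dx by parts with u = log(x), dv = (6*x) dx, so v = 3*x**2 [assuming x > 0]: now 3*x**2*log(x) + ∫(-3*x) dx.
Step 2. Evaluate the standard form: now 3*x**2*log(x) - 3*x**2/2.
Answer: 3*x**2*log(x) - 3*x**2/2.


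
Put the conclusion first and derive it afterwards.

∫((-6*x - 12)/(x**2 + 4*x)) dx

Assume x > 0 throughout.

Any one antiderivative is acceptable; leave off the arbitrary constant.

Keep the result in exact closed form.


The answer is -3*log(x) - 3*log(x + 4).
Step 1. Decompose ∫((-6*x - 12)/(x**2 + 4*x)) dx by partial fractions, (-6*x - 12)/(x**2 + 4*x) = -3/(x + 4) - 3/x: now ∫(-3/x) dx + ∫(-3/(x + 4)) dx.
Step 2. Evaluate the standard form [assuming x > 0]: now -3*log(x) + ∫(-3/(x + 4)) dx.
Step 3. Evaluate the standard form [assuming x > -4]: now -3*log(x) - 3*log(x + 4).
Answer: -3*log(x) - 3*log(x + 4).


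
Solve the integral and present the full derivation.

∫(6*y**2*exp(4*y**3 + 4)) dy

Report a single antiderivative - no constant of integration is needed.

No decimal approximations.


Step 1. Substitute u = y**3 + 1, turning ∫(6*y**2*exp(4*y**3 + 4)) dy into ∫(2*exp(4*u)) du: now ∫(2*exp(4*u)) du.
Step 2. Evaluate the standard form: now exp(4*u)/2.
Step 3. Substitute back u = y**3 + 1: now exp(4*y**3 + 4)/2.
Answer: exp(4*y**3 + 4)/2.


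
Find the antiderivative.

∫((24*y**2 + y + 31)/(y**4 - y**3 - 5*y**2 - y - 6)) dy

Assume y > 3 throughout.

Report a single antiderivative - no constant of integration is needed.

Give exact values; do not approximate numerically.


Answer: 5*log(y - 3) - 5*log(y + 2) - atan(y).


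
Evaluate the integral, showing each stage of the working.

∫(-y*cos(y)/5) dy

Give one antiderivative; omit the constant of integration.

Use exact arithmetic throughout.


Step 1. Integrate ∫(-y*cos(y)/5) dy by parts with u = y, dv = (-cos(y)/5) dy, so v = -sin(y)/5: now -y*sin(y)/5 + ∫(sin(y)/5) dy.
Step 2. Evaluate the standard form: now -y*sin(y)/5 - cos(y)/5.
Answer: -y*sin(y)/5 - cos(y)/5.


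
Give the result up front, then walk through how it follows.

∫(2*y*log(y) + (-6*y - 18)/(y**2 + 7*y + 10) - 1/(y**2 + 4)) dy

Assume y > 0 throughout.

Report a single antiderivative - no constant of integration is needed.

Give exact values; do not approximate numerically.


The answer is y**2*log(y) - y**2/2 - 2*log(y + 2) - 4*log(y + 5) - atan(y/2)/2.
Step 1. Rewrite: now ∫(2*y*log(y)) dy + ∫((-6*y - 18)/(y**2 + 7*y + 10)) dy + ∫(-1/(y**2 + 4)) dy.
Step 2. Decompose ∫((-6*y - 18)/(y**2 + 7*y + 10)) dy by partial fractions, (-6*y - 18)/(y**2 + 7*y + 10) = -4/(y + 5) - 2/(y + 2): now ∫(2*y*log(y)) dy + ∫(-2/(y + 2)) dy + ∫(-4/(y + 5)) dy + ∫(-1/(y**2 + 4)) dy.
Step 3. Evaluate the standard form [assuming y > -2]: now -2*log(y + 2) + ∫(2*y*log(y)) dy + ∫(-4/(y + 5)) dy + ∫(-1/(y**2 + 4)) dy.
Step 4. Evaluate the standard form [assuming y > -5]: now -2*log(y + 2) - 4*log(y + 5) + ∫(2*y*log(y)) dy + ∫(-1/(y**2 + 4)) dy.
Step 5. Integrate ∫(2*y*log(y)) dy by parts with u = log(y), dv = (2*y) dy, so v = y**2 [assuming y > 0]: now y**2*log(y) - 2*log(y + 2) - 4*log(y + 5) + ∫(-y) dy + ∫(-1/(y**2 + 4)) dy.
Step 6. Evaluate the standard form: now y**2*log(y) - y**2/2 - 2*log(y + 2) - 4*log(y + 5) + ∫(-1/(y**2 + 4)) dy.
Step 7. Evaluate the standard form: now y**2*log(y) - y**2/2 - 2*log(y + 2) - 4*log(y + 5) - atan(y/2)/2.
Answer: y**2*log(y) - y**2/2 - 2*log(y + 2) - 4*log(y + 5) - atan(y/2)/2.


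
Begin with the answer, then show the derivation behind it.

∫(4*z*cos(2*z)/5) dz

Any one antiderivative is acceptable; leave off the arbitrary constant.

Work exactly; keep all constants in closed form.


The answer is 2*z*sin(2*z)/5 + cos(2*z)/5.
Step 1. Integrate ∫(4*z*cos(2*z)/5) dz by parts with u = z, dv = (4*cos(2*z)/5) dz, so v = 2*sin(2*z)/5: now 2*z*sin(2*z)/5 + ∫(-2*sin(2*z)/5) dz.
Step 2. Evaluate the standard form: now 2*z*sin(2*z)/5 + cos(2*z)/5.
Answer: 2*z*sin(2*z)/5 + cos(2*z)/5.


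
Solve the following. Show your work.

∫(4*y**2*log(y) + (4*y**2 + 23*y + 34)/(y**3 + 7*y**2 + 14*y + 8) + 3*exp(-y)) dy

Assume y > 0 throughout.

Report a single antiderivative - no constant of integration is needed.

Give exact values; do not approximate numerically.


Step 1. Rewrite: now ∫(4*y**2*log(y)) dy + ∫((4*y**2 + 23*y + 34)/(y**3 + 7*y**2 + 14*y + 8)) dy + ∫(3*exp(-y)) dy.
Step 2. Integrate ∫(4*y**2*log(y)) dy by parts with u = log(y), dv = (4*y**2) dy, so v = 4*y**3/3 [assuming y > 0]: now 4*y**3*log(y)/3 + ∫(-4*y**2/3) dy + ∫((4*y**2 + 23*y + 34)/(y**3 + 7*y**2 + 14*y + 8)) dy + ∫(3*exp(-y)) dy.
Step 3. Evaluate the standard form: now 4*y**3*log(y)/3 - 4*y**3/9 + ∫((4*y**2 + 23*y + 34)/(y**3 + 7*y**2 + 14*y + 8)) dy + ∫(3*exp(-y)) dy.
Step 4. Decompose ∫((4*y**2 + 23*y + 34)/(y**3 + 7*y**2 + 14*y + 8)) dy by partial fractions, (4*y**2 + 23*y + 34)/(y**3 + 7*y**2 + 14*y + 8) = 1/(y + 4) - 2/(y + 2) + 5/(y + 1): now 4*y**3*log(y)/3 - 4*y**3/9 + ∫(5/(y + 1)) dy + ∫(-2/(y + 2)) dy + ∫(1/(y + 4)) dy + ∫(3*exp(-y)) dy.
Step 5. Evaluate the standard form [assuming y > -4]: now 4*y**3*log(y)/3 - 4*y**3/9 + log(y + 4) + ∫(5/(y + 1)) dy + ∫(-2/(y + 2)) dy + ∫(3*exp(-y)) dy.
Step 6. Evaluate the standard form [assuming y > -2]: now 4*y**3*log(y)/3 - 4*y**3/9 - 2*log(y + 2) + log(y + 4) + ∫(5/(y + 1)) dy + ∫(3*exp(-y)) dy.
Step 7. Evaluate the standard form [assuming y > -1]: now 4*y**3*log(y)/3 - 4*y**3/9 + 5*log(y + 1) - 2*log(y + 2) + log(y + 4) + ∫(3*exp(-y)) dy.
Step 8. Evaluate the standard form: now 4*y**3*log(y)/3 - 4*y**3/9 + 5*log(y + 1) - 2*log(y + 2) + log(y + 4) - 3*exp(-y).
Answer: 4*y**3*log(y)/3 - 4*y**3/9 + 5*log(y + 1) - 2*log(y + 2) + log(y + 4) - 3*exp(-y).


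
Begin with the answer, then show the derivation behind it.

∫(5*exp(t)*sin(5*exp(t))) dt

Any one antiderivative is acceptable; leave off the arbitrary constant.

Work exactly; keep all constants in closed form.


The answer is -cos(5*exp(t)).
Step 1. Substitute u = exp(t), turning ∫(5*exp(t)*sin(5*exp(t))) dt into ∫(5*sin(5*u)) du: now ∫(5*sin(5*u)) du.
Step 2. Evaluate the standard form: now -cos(5*u).
Step 3. Substitute back u = exp(t): now -cos(5*exp(t)).
Answer: -cos(5*exp(t)).


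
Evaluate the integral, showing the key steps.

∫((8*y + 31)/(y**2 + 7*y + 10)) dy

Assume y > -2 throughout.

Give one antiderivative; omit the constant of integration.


Step 1. Decompose ∫((8*y + 31)/(y**2 + 7*y + 10)) dy by partial fractions, (8*y + 31)/(y**2 + 7*y + 10) = 3/(y + 5) + 5/(y + 2): now ∫(5/(y + 2)) dy + ∫(3/(y + 5)) dy.
Step 2. Evaluate the standard form [assuming y > -5]: now 3*log(y + 5) + ∫(5/(y + 2)) dy.
Step 3. Evaluate the standard form [assuming y > -2]: now 5*log(y + 2) + 3*log(y + 5).
Answer: 5*log(y + 2) + 3*log(y + 5).


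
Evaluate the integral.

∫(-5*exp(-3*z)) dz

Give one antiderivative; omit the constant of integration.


Answer: 5*exp(-3*z)/3.


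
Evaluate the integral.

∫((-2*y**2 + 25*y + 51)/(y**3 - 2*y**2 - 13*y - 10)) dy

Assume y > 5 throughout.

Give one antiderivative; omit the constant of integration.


Answer: 3*log(y - 5) - 4*log(y + 1) - log(y + 2).


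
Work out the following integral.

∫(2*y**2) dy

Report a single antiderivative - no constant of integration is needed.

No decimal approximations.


Answer: 2*y**3/3.


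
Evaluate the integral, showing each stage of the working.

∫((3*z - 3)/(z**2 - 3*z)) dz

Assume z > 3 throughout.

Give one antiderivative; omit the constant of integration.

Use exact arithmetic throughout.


Step 1. Decompose ∫((3*z - 3)/(z**2 - 3*z)) dz by partial fractions, (3*z - 3)/(z**2 - 3*z) = 2/(z - 3) + 1/z: now ∫(1/z) dz + ∫(2/(z - 3)) dz.
Step 2. Evaluate the standard form [assuming z > 0]: now log(z) + ∫(2/(z - 3)) dz.
Step 3. Evaluate the standard form [assuming z > 3]: now log(z) + 2*log(z - 3).
Answer: log(z) + 2*log(z - 3).


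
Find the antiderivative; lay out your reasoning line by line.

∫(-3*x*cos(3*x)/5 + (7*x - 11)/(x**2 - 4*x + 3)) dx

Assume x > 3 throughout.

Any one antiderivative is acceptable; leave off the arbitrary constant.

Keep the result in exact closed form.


Step 1. Rewrite: now ∫(-3*x*cos(3*x)/5) dx + ∫((7*x - 11)/(x**2 - 4*x + 3)) dx.
Step 2. Decompose ∫((7*x - 11)/(x**2 - 4*x + 3)) dx by partial fractions, (7*x - 11)/(x**2 - 4*x + 3) = 2/(x - 1) + 5/(x - 3): now ∫(-3*x*cos(3*x)/5) dx + ∫(5/(x - 3)) dx + ∫(2/(x - 1)) dx.
Step 3. Evaluate the standard form [assuming x > 3]: now 5*log(x - 3) + ∫(-3*x*cos(3*x)/5) dx + ∫(2/(x - 1)) dx.
Step 4. Evaluate the standard form [assuming x > 1]: now 5*log(x - 3) + 2*log(x - 1) + ∫(-3*x*cos(3*x)/5) dx.
Step 5. Integrate ∫(-3*x*cos(3*x)/5) dx by parts with u = x, dv = (-3*cos(3*x)/5) dx, so v = -sin(3*x)/5: now -x*sin(3*x)/5 + 5*log(x - 3) + 2*log(x - 1) + ∫(sin(3*x)/5) dx.
Step 6. Evaluate the standard form: now -x*sin(3*x)/5 + 5*log(x - 3) + 2*log(x - 1) - cos(3*x)/15.
Answer: -x*sin(3*x)/5 + 5*log(x - 3) + 2*log(x - 1) - cos(3*x)/15.


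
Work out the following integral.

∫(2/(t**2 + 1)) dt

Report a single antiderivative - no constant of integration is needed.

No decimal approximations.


Answer: 2*atan(t).


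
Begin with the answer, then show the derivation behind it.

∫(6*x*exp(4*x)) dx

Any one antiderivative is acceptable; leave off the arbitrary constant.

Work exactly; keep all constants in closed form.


The answer is 3*x*exp(4*x)/2 - 3*exp(4*x)/8.
Step 1. Integrate ∫(6*x*exp(4*x)) dx by parts with u = x, dv = (6*exp(4*x)) dx, so v = 3*exp(4*x)/2: now 3*x*exp(4*x)/2 + ∫(-3*exp(4*x)/2) dx.
Step 2. Evaluate the standard form: now 3*x*exp(4*x)/2 - 3*exp(4*x)/8.
Answer: 3*x*exp(4*x)/2 - 3*exp(4*x)/8.


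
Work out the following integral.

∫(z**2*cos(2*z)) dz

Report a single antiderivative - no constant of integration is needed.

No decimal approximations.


Answer: z**2*sin(2*z)/2 + z*cos(2*z)/2 - sin(2*z)/4.


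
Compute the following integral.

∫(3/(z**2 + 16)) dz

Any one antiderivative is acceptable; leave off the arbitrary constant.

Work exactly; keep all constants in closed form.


Answer: 3*atan(z/4)/4.


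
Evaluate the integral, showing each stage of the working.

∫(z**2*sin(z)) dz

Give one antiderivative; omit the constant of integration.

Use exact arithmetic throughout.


Step 1. Integrate ∫(z**2*sin(z)) dz by parts with u = z**2, dv = (sin(z)) dz, so v = -cos(z): now -z**2*cos(z) + ∫(2*z*cos(z)) dz.
Step 2. Integrate ∫(2*z*cos(z)) dz by parts with u = z, dv = (2*cos(z)) dz, so v = 2*sin(z): now -z**2*cos(z) + 2*z*sin(z) + ∫(-2*sin(z)) dz.
Step 3. Evaluate the standard form: now -z**2*cos(z) + 2*z*sin(z) + 2*cos(z).
Answer: -z**2*cos(z) + 2*z*sin(z) + 2*cos(z).


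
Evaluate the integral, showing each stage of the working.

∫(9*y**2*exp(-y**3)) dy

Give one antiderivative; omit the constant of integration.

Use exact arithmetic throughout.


Step 1. Substitute u = y**3, turning ∫(9*y**2*exp(-y**3)) dy into ∫(3*exp(-u)) du: now ∫(3*exp(-u)) du.
Step 2. Evaluate the standard form: now -3*exp(-u).
Step 3. Substitute back u = y**3: now -3*exp(-y**3).
Answer: -3*exp(-y**3).


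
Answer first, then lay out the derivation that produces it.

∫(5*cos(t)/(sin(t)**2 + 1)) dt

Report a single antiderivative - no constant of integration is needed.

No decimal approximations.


The answer is 5*atan(sin(t)).
Step 1. Substitute u = sin(t), turning ∫(5*cos(t)/(sin(t)**2 + 1)) dt into ∫(5/(u**2 + 1)) du: now ∫(5/(u**2 + 1)) du.
Step 2. Evaluate the standard form: now 5*atan(u).
Step 3. Substitute back u = sin(t): now 5*atan(sin(t)).
Answer: 5*atan(sin(t)).


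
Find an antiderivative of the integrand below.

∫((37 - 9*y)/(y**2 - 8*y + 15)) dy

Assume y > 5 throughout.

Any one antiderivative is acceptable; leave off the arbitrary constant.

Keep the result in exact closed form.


Answer: -4*log(y - 5) - 5*log(y - 3).


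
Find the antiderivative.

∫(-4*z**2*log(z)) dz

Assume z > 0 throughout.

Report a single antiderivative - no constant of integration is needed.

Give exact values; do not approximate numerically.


Answer: -4*z**3*log(z)/3 + 4*z**3/9.


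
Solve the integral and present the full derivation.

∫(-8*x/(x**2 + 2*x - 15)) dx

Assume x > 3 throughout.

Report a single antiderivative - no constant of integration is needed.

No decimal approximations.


Step 1. Decompose ∫(-8*x/(x**2 + 2*x - 15)) dx by partial fractions, -8*x/(x**2 + 2*x - 15) = -5/(x + 5) - 3/(x - 3): now ∫(-3/(x - 3)) dx + ∫(-5/(x + 5)) dx.
Step 2. Evaluate the standard form [assuming x > -5]: now -5*log(x + 5) + ∫(-3/(x - 3)) dx.
Step 3. Evaluate the standard form [assuming x > 3]: now -3*log(x - 3) - 5*log(x + 5).
Answer: -3*log(x - 3) - 5*log(x + 5).


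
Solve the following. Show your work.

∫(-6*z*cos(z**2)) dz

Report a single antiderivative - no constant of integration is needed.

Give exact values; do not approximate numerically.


Step 1. Substitute u = z**2, turning ∫(-6*z*cos(z**2)) dz into ∫(-3*cos(u)) du: now ∫(-3*cos(u)) du.
Step 2. Evaluate the standard form: now -3*sin(u).
Step 3. Substitute back u = z**2: now -3*sin(z**2).
Answer: -3*sin(z**2).


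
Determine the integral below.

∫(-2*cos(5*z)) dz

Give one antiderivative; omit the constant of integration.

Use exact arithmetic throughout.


Answer: -2*sin(5*z)/5.


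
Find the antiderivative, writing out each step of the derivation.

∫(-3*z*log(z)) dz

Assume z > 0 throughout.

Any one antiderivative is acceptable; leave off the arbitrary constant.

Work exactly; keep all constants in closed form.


Step 1. Integrate ∫(-3*z*log(z)) dz by parts with u = log(z), dv = (-3*z) dz, so v = -3*z**2/2 [assuming z > 0]: now -3*z**2*log(z)/2 + ∫(3*z/2) dz.
Step 2. Evaluate the standard form: now -3*z**2*log(z)/2 + 3*z**2/4.
Answer: -3*z**2*log(z)/2 + 3*z**2/4.


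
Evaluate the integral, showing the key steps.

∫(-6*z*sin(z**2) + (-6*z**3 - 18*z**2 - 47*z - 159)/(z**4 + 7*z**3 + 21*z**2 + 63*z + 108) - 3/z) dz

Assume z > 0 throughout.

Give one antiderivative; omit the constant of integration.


Step 1. Rewrite: now ∫(-3/z) dz + ∫(-6*z*sin(z**2)) dz + ∫((-6*z**3 - 18*z**2 - 47*z - 159)/(z**4 + 7*z**3 + 21*z**2 + 63*z + 108)) dz.
Step 2. Evaluate the standard form [assuming z > 0]: now -3*log(z) + ∫(-6*z*sin(z**2)) dz + ∫((-6*z**3 - 18*z**2 - 47*z - 159)/(z**4 + 7*z**3 + 21*z**2 + 63*z + 108)) dz.
Step 3. Decompose ∫((-6*z**3 - 18*z**2 - 47*z - 159)/(z**4 + 7*z**3 + 21*z**2 + 63*z + 108)) dz by partial fractions, (-6*z**3 - 18*z**2 - 47*z - 159)/(z**4 + 7*z**3 + 21*z**2 + 63*z + 108) = 1/(z**2 + 9) - 5/(z + 4) - 1/(z + 3): now -3*log(z) + ∫(-6*z*sin(z**2)) dz + ∫(-1/(z + 3)) dz + ∫(-5/(z + 4)) dz + ∫(1/(z**2 + 9)) dz.
Step 4. Evaluate the standard form [assuming z > -4]: now -3*log(z) - 5*log(z + 4) + ∫(-6*z*sin(z**2)) dz + ∫(-1/(z + 3)) dz + ∫(1/(z**2 + 9)) dz.
Step 5. Evaluate the standard form [assuming z > -3]: now -3*log(z) - log(z + 3) - 5*log(z + 4) + ∫(-6*z*sin(z**2)) dz + ∫(1/(z**2 + 9)) dz.
Step 6. Evaluate the standard form: now -3*log(z) - log(z + 3) - 5*log(z + 4) + atan(z/3)/3 + ∫(-6*z*sin(z**2)) dz.
Step 7. Substitute u = z**2, turning ∫(-6*z*sin(z**2)) dz into ∫(-3*sin(u)) du: now -3*log(z) - log(z + 3) - 5*log(z + 4) + atan(z/3)/3 + ∫(-3*sin(u)) du.
Step 8. Evaluate the standard form: now -3*log(z) - log(z + 3) - 5*log(z + 4) + 3*cos(u) + atan(z/3)/3.
Step 9. Substitute back u = z**2: now -3*log(z) - log(z + 3) - 5*log(z + 4) + 3*cos(z**2) + atan(z/3)/3.
Answer: -3*log(z) - log(z + 3) - 5*log(z + 4) + 3*cos(z**2) + atan(z/3)/3.


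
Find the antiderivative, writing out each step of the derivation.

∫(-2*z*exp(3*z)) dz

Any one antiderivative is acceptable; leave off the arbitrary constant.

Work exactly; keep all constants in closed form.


Step 1. Integrate ∫(-2*z*exp(3*z)) dz by parts with u = z, dv = (-2*exp(3*z)) dz, so v = -2*exp(3*z)/3: now -2*z*exp(3*z)/3 + ∫(2*exp(3*z)/3) dz.
Step 2. Evaluate the standard form: now -2*z*exp(3*z)/3 + 2*exp(3*z)/9.
Answer: -2*z*exp(3*z)/3 + 2*exp(3*z)/9.


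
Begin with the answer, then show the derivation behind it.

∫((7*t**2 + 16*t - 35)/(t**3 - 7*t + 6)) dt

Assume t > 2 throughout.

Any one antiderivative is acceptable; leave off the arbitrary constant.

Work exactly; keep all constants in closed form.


The answer is 5*log(t - 2) + 3*log(t - 1) - log(t + 3).
Step 1. Decompose ∫((7*t**2 + 16*t - 35)/(t**3 - 7*t + 6)) dt by partial fractions, (7*t**2 + 16*t - 35)/(t**3 - 7*t + 6) = -1/(t + 3) + 3/(t - 1) + 5/(t - 2): now ∫(5/(t - 2)) dt + ∫(3/(t - 1)) dt + ∫(-1/(t + 3)) dt.
Step 2. Evaluate the standard form [assuming t > 2]: now 5*log(t - 2) + ∫(3/(t - 1)) dt + ∫(-1/(t + 3)) dt.
Step 3. Evaluate the standard form [assuming t > 1]: now 5*log(t - 2) + 3*log(t - 1) + ∫(-1/(t + 3)) dt.
Step 4. Evaluate the standard form [assuming t > -3]: now 5*log(t - 2) + 3*log(t - 1) - log(t + 3).
Answer: 5*log(t - 2) + 3*log(t - 1) - log(t + 3).


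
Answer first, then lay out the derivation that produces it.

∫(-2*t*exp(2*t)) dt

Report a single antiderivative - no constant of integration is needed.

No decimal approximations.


The answer is -t*exp(2*t) + exp(2*t)/2.
Step 1. Integrate ∫(-2*t*exp(2*t)) dt by parts with u = t, dv = (-2*exp(2*t)) dt, so v = -exp(2*t): now -t*exp(2*t) + ∫(exp(2*t)) dt.
Step 2. Evaluate the standard form: now -t*exp(2*t) + exp(2*t)/2.
Answer: -t*exp(2*t) + exp(2*t)/2.


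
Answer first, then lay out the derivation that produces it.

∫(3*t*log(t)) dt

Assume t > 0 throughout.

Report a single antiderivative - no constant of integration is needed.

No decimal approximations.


The answer is 3*t**2*log(t)/2 - 3*t**2/4.
Step 1. Integrate ∫(3*t*log(t)) dt by parts with u = log(t), dv = (3*t) dt, so v = 3*t**2/2 [assuming t > 0]: now 3*t**2*log(t)/2 + ∫(-3*t/2) dt.
Step 2. Evaluate the standard form: now 3*t**2*log(t)/2 - 3*t**2/4.
Answer: 3*t**2*log(t)/2 - 3*t**2/4.


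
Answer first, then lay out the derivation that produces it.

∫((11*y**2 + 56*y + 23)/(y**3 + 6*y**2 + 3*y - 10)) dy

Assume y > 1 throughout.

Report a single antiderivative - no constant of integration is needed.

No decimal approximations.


The answer is 5*log(y - 1) + 5*log(y + 2) + log(y + 5).
Step 1. Decompose ∫((11*y**2 + 56*y + 23)/(y**3 + 6*y**2 + 3*y - 10)) dy by partial fractions, (11*y**2 + 56*y + 23)/(y**3 + 6*y**2 + 3*y - 10) = 1/(y + 5) + 5/(y + 2) + 5/(y - 1): now ∫(5/(y - 1)) dy + ∫(5/(y + 2)) dy + ∫(1/(y + 5)) dy.
Step 2. Evaluate the standard form [assuming y > -5]: now log(y + 5) + ∫(5/(y - 1)) dy + ∫(5/(y + 2)) dy.
Step 3. Evaluate the standard form [assuming y > 1]: now 5*log(y - 1) + log(y + 5) + ∫(5/(y + 2)) dy.
Step 4. Evaluate the standard form [assuming y > -2]: now 5*log(y - 1) + 5*log(y + 2) + log(y + 5).
Answer: 5*log(y - 1) + 5*log(y + 2) + log(y + 5).


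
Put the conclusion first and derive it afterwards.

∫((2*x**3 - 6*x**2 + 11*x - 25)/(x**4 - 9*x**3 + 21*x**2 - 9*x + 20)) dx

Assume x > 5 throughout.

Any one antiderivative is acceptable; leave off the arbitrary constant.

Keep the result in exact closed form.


The answer is 5*log(x - 5) - 3*log(x - 4) - atan(x).
Step 1. Decompose ∫((2*x**3 - 6*x**2 + 11*x - 25)/(x**4 - 9*x**3 + 21*x**2 - 9*x + 20)) dx by partial fractions, (2*x**3 - 6*x**2 + 11*x - 25)/(x**4 - 9*x**3 + 21*x**2 - 9*x + 20) = -1/(x**2 + 1) - 3/(x - 4) + 5/(x - 5): now ∫(5/(x - 5)) dx + ∫(-3/(x - 4)) dx + ∫(-1/(x**2 + 1)) dx.
Step 2. Evaluate the standard form [assuming x > 4]: now -3*log(x - 4) + ∫(5/(x - 5)) dx + ∫(-1/(x**2 + 1)) dx.
Step 3. Evaluate the standard form [assuming x > 5]: now 5*log(x - 5) - 3*log(x - 4) + ∫(-1/(x**2 + 1)) dx.
Step 4. Evaluate the standard form: now 5*log(x - 5) - 3*log(x - 4) - atan(x).
Answer: 5*log(x - 5) - 3*log(x - 4) - atan(x).


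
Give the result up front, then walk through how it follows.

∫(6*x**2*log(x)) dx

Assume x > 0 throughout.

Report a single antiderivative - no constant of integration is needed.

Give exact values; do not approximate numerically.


The answer is 2*x**3*log(x) - 2*x**3/3.
Step 1. Integrate ∫(6*x**2*log(x)) dx by parts with u = log(x), dv = (6*x**2) dx, so v = 2*x**3 [assuming x > 0]: now 2*x**3*log(x) + ∫(-2*x**2) dx.
Step 2. Evaluate the standard form: now 2*x**3*log(x) - 2*x**3/3.
Answer: 2*x**3*log(x) - 2*x**3/3.


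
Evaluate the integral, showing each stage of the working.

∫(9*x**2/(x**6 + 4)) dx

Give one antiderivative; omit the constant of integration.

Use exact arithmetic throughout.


Step 1. Substitute u = x**3, turning ∫(9*x**2/(x**6 + 4)) dx into ∫(3/(u**2 + 4)) du: now ∫(3/(u**2 + 4)) du.
Step 2. Evaluate the standard form: now 3*atan(u/2)/2.
Step 3. Substitute back u = x**3: now 3*atan(x**3/2)/2.
Answer: 3*atan(x**3/2)/2.


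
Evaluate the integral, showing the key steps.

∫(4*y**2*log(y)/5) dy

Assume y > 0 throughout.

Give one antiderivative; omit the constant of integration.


Step 1. Integrate ∫(4*y**2*log(y)/5) dy by parts with u = log(y), dv = (4*y**2/5) dy, so v = 4*y**3/15 [assuming y > 0]: now 4*y**3*log(y)/15 + ∫(-4*y**2/15) dy.
Step 2. Evaluate the standard form: now 4*y**3*log(y)/15 - 4*y**3/45.
Answer: 4*y**3*log(y)/15 - 4*y**3/45.


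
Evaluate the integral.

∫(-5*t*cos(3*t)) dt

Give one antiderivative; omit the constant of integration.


Answer: -5*t*sin(3*t)/3 - 5*cos(3*t)/9.


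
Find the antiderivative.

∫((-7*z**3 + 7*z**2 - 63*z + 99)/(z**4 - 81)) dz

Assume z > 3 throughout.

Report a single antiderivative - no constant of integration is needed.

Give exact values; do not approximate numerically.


Answer: -2*log(z - 3) - 5*log(z + 3) - 2*atan(z/3)/3.


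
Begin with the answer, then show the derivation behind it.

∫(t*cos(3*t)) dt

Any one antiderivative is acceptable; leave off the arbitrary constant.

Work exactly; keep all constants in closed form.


The answer is t*sin(3*t)/3 + cos(3*t)/9.
Step 1. Integrate ∫(t*cos(3*t)) dt by parts with u = t, dv = (cos(3*t)) dt, so v = sin(3*t)/3: now t*sin(3*t)/3 + ∫(-sin(3*t)/3) dt.
Step 2. Evaluate the standard form: now t*sin(3*t)/3 + cos(3*t)/9.
Answer: t*sin(3*t)/3 + cos(3*t)/9.


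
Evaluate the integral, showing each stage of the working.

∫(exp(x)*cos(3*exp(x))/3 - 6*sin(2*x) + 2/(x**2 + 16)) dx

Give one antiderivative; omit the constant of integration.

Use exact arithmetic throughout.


Step 1. Rewrite: now ∫(exp(x)*cos(3*exp(x))/3) dx + ∫(2/(x**2 + 16)) dx + ∫(-6*sin(2*x)) dx.
Step 2. Evaluate the standard form: now 3*cos(2*x) + ∫(exp(x)*cos(3*exp(x))/3) dx + ∫(2/(x**2 + 16)) dx.
Step 3. Evaluate the standard form: now 3*cos(2*x) + atan(x/4)/2 + ∫(exp(x)*cos(3*exp(x))/3) dx.
Step 4. Substitute u = exp(x), turning ∫(exp(x)*cos(3*exp(x))/3) dx into ∫(cos(3*u)/3) du: now 3*cos(2*x) + atan(x/4)/2 + ∫(cos(3*u)/3) du.
Step 5. Evaluate the standard form: now sin(3*u)/9 + 3*cos(2*x) + atan(x/4)/2.
Step 6. Substitute back u = exp(x): now sin(3*exp(x))/9 + 3*cos(2*x) + atan(x/4)/2.
Answer: sin(3*exp(x))/9 + 3*cos(2*x) + atan(x/4)/2.


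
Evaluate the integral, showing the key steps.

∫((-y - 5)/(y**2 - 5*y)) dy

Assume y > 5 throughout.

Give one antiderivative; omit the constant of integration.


Step 1. Decompose ∫((-y - 5)/(y**2 - 5*y)) dy by partial fractions, (-y - 5)/(y**2 - 5*y) = -2/(y - 5) + 1/y: now ∫(1/y) dy + ∫(-2/(y - 5)) dy.
Step 2. Evaluate the standard form [assuming y > 0]: now log(y) + ∫(-2/(y - 5)) dy.
Step 3. Evaluate the standard form [assuming y > 5]: now log(y) - 2*log(y - 5).
Answer: log(y) - 2*log(y - 5).


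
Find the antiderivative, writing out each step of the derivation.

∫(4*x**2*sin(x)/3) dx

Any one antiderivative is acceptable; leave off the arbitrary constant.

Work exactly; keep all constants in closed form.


Step 1. Integrate ∫(4*x**2*sin(x)/3) dx by parts with u = x**2, dv = (4*sin(x)/3) dx, so v = -4*cos(x)/3: now -4*x**2*cos(x)/3 + ∫(8*x*cos(x)/3) dx.
Step 2. Integrate ∫(8*x*cos(x)/3) dx by parts with u = x, dv = (8*cos(x)/3) dx, so v = 8*sin(x)/3: now -4*x**2*cos(x)/3 + 8*x*sin(x)/3 + ∫(-8*sin(x)/3) dx.
Step 3. Evaluate the standard form: now -4*x**2*cos(x)/3 + 8*x*sin(x)/3 + 8*cos(x)/3.
Answer: -4*x**2*cos(x)/3 + 8*x*sin(x)/3 + 8*cos(x)/3.


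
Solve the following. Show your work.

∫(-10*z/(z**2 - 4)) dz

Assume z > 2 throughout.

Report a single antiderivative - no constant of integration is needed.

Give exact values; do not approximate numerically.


Step 1. Decompose ∫(-10*z/(z**2 - 4)) dz by partial fractions, -10*z/(z**2 - 4) = -5/(z + 2) - 5/(z - 2): now ∫(-5/(z - 2)) dz + ∫(-5/(z + 2)) dz.
Step 2. Evaluate the standard form [assuming z > -2]: now -5*log(z + 2) + ∫(-5/(z - 2)) dz.
Step 3. Evaluate the standard form [assuming z > 2]: now -5*log(z - 2) - 5*log(z + 2).
Answer: -5*log(z - 2) - 5*log(z + 2).


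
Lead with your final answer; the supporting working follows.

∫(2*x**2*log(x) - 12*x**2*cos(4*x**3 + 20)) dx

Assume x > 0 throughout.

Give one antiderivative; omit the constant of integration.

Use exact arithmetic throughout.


The answer is 2*x**3*log(x)/3 - 2*x**3/9 - sin(4*x**3 + 20).
Step 1. Rewrite: now ∫(2*x**2*log(x)) dx + ∫(-12*x**2*cos(4*x**3 + 20)) dx.
Step 2. Substitute u = x**3 + 5, turning ∫(-12*x**2*cos(4*x**3 + 20)) dx into ∫(-4*cos(4*u)) du: now ∫(2*x**2*log(x)) dx + ∫(-4*cos(4*u)) du.
Step 3. Evaluate the standard form: now -sin(4*u) + ∫(2*x**2*log(x)) dx.
Step 4. Substitute back u = x**3 + 5: now -sin(4*x**3 + 20) + ∫(2*x**2*log(x)) dx.
Step 5. Integrate ∫(2*x**2*log(x)) dx by parts with u = log(x), dv = (2*x**2) dx, so v = 2*x**3/3 [assuming x > 0]: now 2*x**3*log(x)/3 - sin(4*x**3 + 20) + ∫(-2*x**2/3) dx.
Step 6. Evaluate the standard form: now 2*x**3*log(x)/3 - 2*x**3/9 - sin(4*x**3 + 20).
Answer: 2*x**3*log(x)/3 - 2*x**3/9 - sin(4*x**3 + 20).


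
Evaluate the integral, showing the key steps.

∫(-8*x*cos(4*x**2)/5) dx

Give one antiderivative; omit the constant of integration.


Step 1. Substitute u = x**2, turning ∫(-8*x*cos(4*x**2)/5) dx into ∫(-4*cos(4*u)/5) du: now ∫(-4*cos(4*u)/5) du.
Step 2. Evaluate the standard form: now -sin(4*u)/5.
Step 3. Substitute back u = x**2: now -sin(4*x**2)/5.
Answer: -sin(4*x**2)/5.
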